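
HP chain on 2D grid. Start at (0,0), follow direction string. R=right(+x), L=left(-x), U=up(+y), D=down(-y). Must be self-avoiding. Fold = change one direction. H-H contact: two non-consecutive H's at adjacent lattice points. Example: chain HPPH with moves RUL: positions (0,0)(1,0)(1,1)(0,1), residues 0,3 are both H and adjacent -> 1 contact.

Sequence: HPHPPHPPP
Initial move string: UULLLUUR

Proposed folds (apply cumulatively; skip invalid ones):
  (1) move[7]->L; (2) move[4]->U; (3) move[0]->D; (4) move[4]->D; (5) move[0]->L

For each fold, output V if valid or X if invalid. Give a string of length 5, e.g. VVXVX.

Initial: UULLLUUR -> [(0, 0), (0, 1), (0, 2), (-1, 2), (-2, 2), (-3, 2), (-3, 3), (-3, 4), (-2, 4)]
Fold 1: move[7]->L => UULLLUUL VALID
Fold 2: move[4]->U => UULLUUUL VALID
Fold 3: move[0]->D => DULLUUUL INVALID (collision), skipped
Fold 4: move[4]->D => UULLDUUL INVALID (collision), skipped
Fold 5: move[0]->L => LULLUUUL VALID

Answer: VVXXV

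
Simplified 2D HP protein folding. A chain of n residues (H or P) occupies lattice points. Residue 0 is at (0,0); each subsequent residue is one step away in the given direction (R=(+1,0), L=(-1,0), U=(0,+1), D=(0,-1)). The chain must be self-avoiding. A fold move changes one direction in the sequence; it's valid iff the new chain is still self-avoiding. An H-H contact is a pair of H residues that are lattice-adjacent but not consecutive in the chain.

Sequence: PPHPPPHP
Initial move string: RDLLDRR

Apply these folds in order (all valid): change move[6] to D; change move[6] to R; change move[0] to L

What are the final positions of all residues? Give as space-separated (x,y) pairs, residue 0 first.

Initial moves: RDLLDRR
Fold: move[6]->D => RDLLDRD (positions: [(0, 0), (1, 0), (1, -1), (0, -1), (-1, -1), (-1, -2), (0, -2), (0, -3)])
Fold: move[6]->R => RDLLDRR (positions: [(0, 0), (1, 0), (1, -1), (0, -1), (-1, -1), (-1, -2), (0, -2), (1, -2)])
Fold: move[0]->L => LDLLDRR (positions: [(0, 0), (-1, 0), (-1, -1), (-2, -1), (-3, -1), (-3, -2), (-2, -2), (-1, -2)])

Answer: (0,0) (-1,0) (-1,-1) (-2,-1) (-3,-1) (-3,-2) (-2,-2) (-1,-2)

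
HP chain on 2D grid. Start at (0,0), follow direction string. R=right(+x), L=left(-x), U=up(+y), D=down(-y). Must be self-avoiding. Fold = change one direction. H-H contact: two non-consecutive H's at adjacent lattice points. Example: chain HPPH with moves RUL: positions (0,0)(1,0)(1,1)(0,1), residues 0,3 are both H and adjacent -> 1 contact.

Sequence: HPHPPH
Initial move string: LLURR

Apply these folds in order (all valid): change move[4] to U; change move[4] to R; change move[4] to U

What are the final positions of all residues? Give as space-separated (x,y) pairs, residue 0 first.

Initial moves: LLURR
Fold: move[4]->U => LLURU (positions: [(0, 0), (-1, 0), (-2, 0), (-2, 1), (-1, 1), (-1, 2)])
Fold: move[4]->R => LLURR (positions: [(0, 0), (-1, 0), (-2, 0), (-2, 1), (-1, 1), (0, 1)])
Fold: move[4]->U => LLURU (positions: [(0, 0), (-1, 0), (-2, 0), (-2, 1), (-1, 1), (-1, 2)])

Answer: (0,0) (-1,0) (-2,0) (-2,1) (-1,1) (-1,2)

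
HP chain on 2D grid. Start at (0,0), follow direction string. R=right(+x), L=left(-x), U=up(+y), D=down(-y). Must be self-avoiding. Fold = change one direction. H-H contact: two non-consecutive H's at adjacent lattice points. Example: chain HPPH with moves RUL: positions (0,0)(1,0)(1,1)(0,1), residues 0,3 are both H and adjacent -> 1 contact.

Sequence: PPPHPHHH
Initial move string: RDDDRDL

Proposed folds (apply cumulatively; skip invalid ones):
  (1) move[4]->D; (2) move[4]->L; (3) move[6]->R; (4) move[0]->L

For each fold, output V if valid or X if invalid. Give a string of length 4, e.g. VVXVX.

Answer: VVVV

Derivation:
Initial: RDDDRDL -> [(0, 0), (1, 0), (1, -1), (1, -2), (1, -3), (2, -3), (2, -4), (1, -4)]
Fold 1: move[4]->D => RDDDDDL VALID
Fold 2: move[4]->L => RDDDLDL VALID
Fold 3: move[6]->R => RDDDLDR VALID
Fold 4: move[0]->L => LDDDLDR VALID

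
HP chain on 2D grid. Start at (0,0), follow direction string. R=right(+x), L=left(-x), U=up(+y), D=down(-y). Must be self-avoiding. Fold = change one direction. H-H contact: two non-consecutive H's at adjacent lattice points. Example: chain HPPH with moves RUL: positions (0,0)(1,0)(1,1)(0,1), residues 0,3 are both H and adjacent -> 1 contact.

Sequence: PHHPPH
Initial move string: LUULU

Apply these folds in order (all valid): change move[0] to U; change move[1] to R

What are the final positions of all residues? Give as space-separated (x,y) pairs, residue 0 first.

Initial moves: LUULU
Fold: move[0]->U => UUULU (positions: [(0, 0), (0, 1), (0, 2), (0, 3), (-1, 3), (-1, 4)])
Fold: move[1]->R => URULU (positions: [(0, 0), (0, 1), (1, 1), (1, 2), (0, 2), (0, 3)])

Answer: (0,0) (0,1) (1,1) (1,2) (0,2) (0,3)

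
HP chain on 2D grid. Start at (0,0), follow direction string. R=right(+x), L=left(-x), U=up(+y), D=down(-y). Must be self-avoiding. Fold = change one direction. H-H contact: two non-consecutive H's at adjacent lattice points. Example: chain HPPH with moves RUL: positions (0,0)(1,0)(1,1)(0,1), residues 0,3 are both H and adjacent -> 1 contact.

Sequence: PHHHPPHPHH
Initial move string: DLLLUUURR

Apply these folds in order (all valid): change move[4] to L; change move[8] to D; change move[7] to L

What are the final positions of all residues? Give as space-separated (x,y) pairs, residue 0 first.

Initial moves: DLLLUUURR
Fold: move[4]->L => DLLLLUURR (positions: [(0, 0), (0, -1), (-1, -1), (-2, -1), (-3, -1), (-4, -1), (-4, 0), (-4, 1), (-3, 1), (-2, 1)])
Fold: move[8]->D => DLLLLUURD (positions: [(0, 0), (0, -1), (-1, -1), (-2, -1), (-3, -1), (-4, -1), (-4, 0), (-4, 1), (-3, 1), (-3, 0)])
Fold: move[7]->L => DLLLLUULD (positions: [(0, 0), (0, -1), (-1, -1), (-2, -1), (-3, -1), (-4, -1), (-4, 0), (-4, 1), (-5, 1), (-5, 0)])

Answer: (0,0) (0,-1) (-1,-1) (-2,-1) (-3,-1) (-4,-1) (-4,0) (-4,1) (-5,1) (-5,0)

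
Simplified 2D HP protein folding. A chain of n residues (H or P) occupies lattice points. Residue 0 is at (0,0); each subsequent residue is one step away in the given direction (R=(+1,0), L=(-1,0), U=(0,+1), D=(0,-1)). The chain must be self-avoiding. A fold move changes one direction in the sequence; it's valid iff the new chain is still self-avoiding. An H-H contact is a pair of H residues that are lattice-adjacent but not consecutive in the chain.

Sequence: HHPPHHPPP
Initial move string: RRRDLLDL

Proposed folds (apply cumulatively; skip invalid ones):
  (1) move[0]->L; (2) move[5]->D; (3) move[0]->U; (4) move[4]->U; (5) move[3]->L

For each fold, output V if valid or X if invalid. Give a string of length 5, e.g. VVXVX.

Initial: RRRDLLDL -> [(0, 0), (1, 0), (2, 0), (3, 0), (3, -1), (2, -1), (1, -1), (1, -2), (0, -2)]
Fold 1: move[0]->L => LRRDLLDL INVALID (collision), skipped
Fold 2: move[5]->D => RRRDLDDL VALID
Fold 3: move[0]->U => URRDLDDL VALID
Fold 4: move[4]->U => URRDUDDL INVALID (collision), skipped
Fold 5: move[3]->L => URRLLDDL INVALID (collision), skipped

Answer: XVVXX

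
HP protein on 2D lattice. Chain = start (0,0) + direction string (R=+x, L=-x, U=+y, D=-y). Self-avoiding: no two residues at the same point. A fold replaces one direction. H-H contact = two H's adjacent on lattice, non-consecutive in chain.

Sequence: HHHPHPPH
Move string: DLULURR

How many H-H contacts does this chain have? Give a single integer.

Positions: [(0, 0), (0, -1), (-1, -1), (-1, 0), (-2, 0), (-2, 1), (-1, 1), (0, 1)]
H-H contact: residue 0 @(0,0) - residue 7 @(0, 1)

Answer: 1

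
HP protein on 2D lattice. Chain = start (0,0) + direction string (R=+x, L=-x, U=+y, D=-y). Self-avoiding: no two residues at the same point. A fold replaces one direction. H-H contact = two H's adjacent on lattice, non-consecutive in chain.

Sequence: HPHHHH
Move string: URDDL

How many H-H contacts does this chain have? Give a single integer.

Answer: 2

Derivation:
Positions: [(0, 0), (0, 1), (1, 1), (1, 0), (1, -1), (0, -1)]
H-H contact: residue 0 @(0,0) - residue 3 @(1, 0)
H-H contact: residue 0 @(0,0) - residue 5 @(0, -1)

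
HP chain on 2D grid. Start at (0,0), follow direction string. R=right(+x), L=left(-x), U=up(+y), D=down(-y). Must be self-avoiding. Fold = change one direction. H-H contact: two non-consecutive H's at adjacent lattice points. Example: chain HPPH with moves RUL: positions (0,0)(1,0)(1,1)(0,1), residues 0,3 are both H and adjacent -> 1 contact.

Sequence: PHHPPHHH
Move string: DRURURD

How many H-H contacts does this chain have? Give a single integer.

Positions: [(0, 0), (0, -1), (1, -1), (1, 0), (2, 0), (2, 1), (3, 1), (3, 0)]
No H-H contacts found.

Answer: 0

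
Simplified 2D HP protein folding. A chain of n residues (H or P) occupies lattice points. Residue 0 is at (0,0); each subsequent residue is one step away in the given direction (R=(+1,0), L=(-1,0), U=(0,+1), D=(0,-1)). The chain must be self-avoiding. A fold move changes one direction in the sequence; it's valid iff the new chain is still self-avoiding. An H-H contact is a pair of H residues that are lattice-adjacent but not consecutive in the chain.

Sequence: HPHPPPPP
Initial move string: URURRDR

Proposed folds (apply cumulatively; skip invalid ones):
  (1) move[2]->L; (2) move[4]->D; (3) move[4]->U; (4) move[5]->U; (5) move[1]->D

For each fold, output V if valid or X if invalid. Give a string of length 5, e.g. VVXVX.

Answer: XVXXX

Derivation:
Initial: URURRDR -> [(0, 0), (0, 1), (1, 1), (1, 2), (2, 2), (3, 2), (3, 1), (4, 1)]
Fold 1: move[2]->L => URLRRDR INVALID (collision), skipped
Fold 2: move[4]->D => URURDDR VALID
Fold 3: move[4]->U => URURUDR INVALID (collision), skipped
Fold 4: move[5]->U => URURDUR INVALID (collision), skipped
Fold 5: move[1]->D => UDURDDR INVALID (collision), skipped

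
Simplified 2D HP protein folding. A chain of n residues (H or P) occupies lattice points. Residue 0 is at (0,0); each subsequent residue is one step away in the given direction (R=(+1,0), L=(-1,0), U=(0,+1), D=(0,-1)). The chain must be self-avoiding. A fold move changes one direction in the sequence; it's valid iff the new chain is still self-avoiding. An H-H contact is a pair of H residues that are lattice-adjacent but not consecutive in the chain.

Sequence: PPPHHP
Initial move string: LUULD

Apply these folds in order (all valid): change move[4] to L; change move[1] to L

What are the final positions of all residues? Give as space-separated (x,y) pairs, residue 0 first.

Initial moves: LUULD
Fold: move[4]->L => LUULL (positions: [(0, 0), (-1, 0), (-1, 1), (-1, 2), (-2, 2), (-3, 2)])
Fold: move[1]->L => LLULL (positions: [(0, 0), (-1, 0), (-2, 0), (-2, 1), (-3, 1), (-4, 1)])

Answer: (0,0) (-1,0) (-2,0) (-2,1) (-3,1) (-4,1)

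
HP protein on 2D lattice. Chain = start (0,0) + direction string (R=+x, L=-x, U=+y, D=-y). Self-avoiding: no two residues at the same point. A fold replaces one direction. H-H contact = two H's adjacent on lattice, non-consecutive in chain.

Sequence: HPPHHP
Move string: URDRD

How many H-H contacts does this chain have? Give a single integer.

Positions: [(0, 0), (0, 1), (1, 1), (1, 0), (2, 0), (2, -1)]
H-H contact: residue 0 @(0,0) - residue 3 @(1, 0)

Answer: 1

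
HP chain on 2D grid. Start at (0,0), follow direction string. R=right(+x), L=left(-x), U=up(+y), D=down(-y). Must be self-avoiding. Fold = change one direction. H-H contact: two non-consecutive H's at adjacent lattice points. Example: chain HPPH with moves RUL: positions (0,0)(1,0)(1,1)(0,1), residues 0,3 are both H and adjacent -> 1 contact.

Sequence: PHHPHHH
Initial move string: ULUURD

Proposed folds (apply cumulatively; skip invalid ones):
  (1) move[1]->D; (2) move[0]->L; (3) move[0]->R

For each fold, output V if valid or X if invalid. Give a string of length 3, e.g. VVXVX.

Answer: XVX

Derivation:
Initial: ULUURD -> [(0, 0), (0, 1), (-1, 1), (-1, 2), (-1, 3), (0, 3), (0, 2)]
Fold 1: move[1]->D => UDUURD INVALID (collision), skipped
Fold 2: move[0]->L => LLUURD VALID
Fold 3: move[0]->R => RLUURD INVALID (collision), skipped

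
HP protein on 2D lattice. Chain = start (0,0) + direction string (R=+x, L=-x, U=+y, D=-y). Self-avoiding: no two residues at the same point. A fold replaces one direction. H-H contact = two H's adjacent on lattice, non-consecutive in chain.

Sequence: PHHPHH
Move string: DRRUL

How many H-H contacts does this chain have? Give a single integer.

Answer: 1

Derivation:
Positions: [(0, 0), (0, -1), (1, -1), (2, -1), (2, 0), (1, 0)]
H-H contact: residue 2 @(1,-1) - residue 5 @(1, 0)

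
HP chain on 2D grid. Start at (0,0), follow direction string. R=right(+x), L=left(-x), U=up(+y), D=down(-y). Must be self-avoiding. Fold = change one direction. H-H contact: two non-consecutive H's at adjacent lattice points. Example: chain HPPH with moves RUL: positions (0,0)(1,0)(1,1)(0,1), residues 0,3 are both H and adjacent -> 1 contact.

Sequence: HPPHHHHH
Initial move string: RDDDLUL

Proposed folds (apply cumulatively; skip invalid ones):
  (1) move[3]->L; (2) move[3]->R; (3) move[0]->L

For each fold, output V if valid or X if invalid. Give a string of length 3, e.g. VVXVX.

Answer: VXV

Derivation:
Initial: RDDDLUL -> [(0, 0), (1, 0), (1, -1), (1, -2), (1, -3), (0, -3), (0, -2), (-1, -2)]
Fold 1: move[3]->L => RDDLLUL VALID
Fold 2: move[3]->R => RDDRLUL INVALID (collision), skipped
Fold 3: move[0]->L => LDDLLUL VALID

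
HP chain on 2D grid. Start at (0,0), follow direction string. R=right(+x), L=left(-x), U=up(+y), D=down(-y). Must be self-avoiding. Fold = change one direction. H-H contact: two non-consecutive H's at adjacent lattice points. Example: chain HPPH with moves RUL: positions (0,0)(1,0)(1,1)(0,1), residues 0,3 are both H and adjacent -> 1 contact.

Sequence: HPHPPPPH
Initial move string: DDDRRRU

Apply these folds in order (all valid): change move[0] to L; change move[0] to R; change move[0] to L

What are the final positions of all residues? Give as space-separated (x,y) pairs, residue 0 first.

Answer: (0,0) (-1,0) (-1,-1) (-1,-2) (0,-2) (1,-2) (2,-2) (2,-1)

Derivation:
Initial moves: DDDRRRU
Fold: move[0]->L => LDDRRRU (positions: [(0, 0), (-1, 0), (-1, -1), (-1, -2), (0, -2), (1, -2), (2, -2), (2, -1)])
Fold: move[0]->R => RDDRRRU (positions: [(0, 0), (1, 0), (1, -1), (1, -2), (2, -2), (3, -2), (4, -2), (4, -1)])
Fold: move[0]->L => LDDRRRU (positions: [(0, 0), (-1, 0), (-1, -1), (-1, -2), (0, -2), (1, -2), (2, -2), (2, -1)])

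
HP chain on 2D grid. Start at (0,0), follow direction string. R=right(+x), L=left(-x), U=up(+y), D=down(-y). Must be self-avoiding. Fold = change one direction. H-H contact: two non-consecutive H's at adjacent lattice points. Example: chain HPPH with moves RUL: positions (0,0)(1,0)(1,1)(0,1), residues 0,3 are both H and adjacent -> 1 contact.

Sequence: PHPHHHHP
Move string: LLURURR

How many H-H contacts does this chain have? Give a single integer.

Answer: 1

Derivation:
Positions: [(0, 0), (-1, 0), (-2, 0), (-2, 1), (-1, 1), (-1, 2), (0, 2), (1, 2)]
H-H contact: residue 1 @(-1,0) - residue 4 @(-1, 1)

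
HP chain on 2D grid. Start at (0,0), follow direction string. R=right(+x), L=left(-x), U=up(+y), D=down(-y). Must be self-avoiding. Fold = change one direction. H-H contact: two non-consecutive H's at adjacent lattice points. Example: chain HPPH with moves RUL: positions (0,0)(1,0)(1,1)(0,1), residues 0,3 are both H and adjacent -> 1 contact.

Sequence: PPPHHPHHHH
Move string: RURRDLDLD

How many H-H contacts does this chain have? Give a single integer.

Positions: [(0, 0), (1, 0), (1, 1), (2, 1), (3, 1), (3, 0), (2, 0), (2, -1), (1, -1), (1, -2)]
H-H contact: residue 3 @(2,1) - residue 6 @(2, 0)

Answer: 1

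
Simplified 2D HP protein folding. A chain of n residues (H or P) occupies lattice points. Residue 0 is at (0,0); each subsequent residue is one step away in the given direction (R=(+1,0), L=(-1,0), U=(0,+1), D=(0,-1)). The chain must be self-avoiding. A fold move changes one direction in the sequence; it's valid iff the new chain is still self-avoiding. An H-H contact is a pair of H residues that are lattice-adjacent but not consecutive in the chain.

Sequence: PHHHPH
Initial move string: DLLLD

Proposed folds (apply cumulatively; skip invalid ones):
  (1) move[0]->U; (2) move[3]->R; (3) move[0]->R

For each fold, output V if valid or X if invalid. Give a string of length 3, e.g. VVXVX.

Initial: DLLLD -> [(0, 0), (0, -1), (-1, -1), (-2, -1), (-3, -1), (-3, -2)]
Fold 1: move[0]->U => ULLLD VALID
Fold 2: move[3]->R => ULLRD INVALID (collision), skipped
Fold 3: move[0]->R => RLLLD INVALID (collision), skipped

Answer: VXX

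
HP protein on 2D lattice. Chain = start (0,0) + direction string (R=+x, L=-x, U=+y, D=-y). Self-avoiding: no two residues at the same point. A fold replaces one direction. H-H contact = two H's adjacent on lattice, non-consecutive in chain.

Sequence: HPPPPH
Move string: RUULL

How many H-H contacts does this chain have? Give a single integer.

Answer: 0

Derivation:
Positions: [(0, 0), (1, 0), (1, 1), (1, 2), (0, 2), (-1, 2)]
No H-H contacts found.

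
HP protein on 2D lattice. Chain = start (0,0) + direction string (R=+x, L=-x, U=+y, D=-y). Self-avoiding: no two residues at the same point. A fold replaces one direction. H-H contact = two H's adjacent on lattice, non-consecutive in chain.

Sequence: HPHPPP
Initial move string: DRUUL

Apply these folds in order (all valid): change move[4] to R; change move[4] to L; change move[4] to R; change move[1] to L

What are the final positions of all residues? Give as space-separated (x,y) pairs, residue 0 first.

Initial moves: DRUUL
Fold: move[4]->R => DRUUR (positions: [(0, 0), (0, -1), (1, -1), (1, 0), (1, 1), (2, 1)])
Fold: move[4]->L => DRUUL (positions: [(0, 0), (0, -1), (1, -1), (1, 0), (1, 1), (0, 1)])
Fold: move[4]->R => DRUUR (positions: [(0, 0), (0, -1), (1, -1), (1, 0), (1, 1), (2, 1)])
Fold: move[1]->L => DLUUR (positions: [(0, 0), (0, -1), (-1, -1), (-1, 0), (-1, 1), (0, 1)])

Answer: (0,0) (0,-1) (-1,-1) (-1,0) (-1,1) (0,1)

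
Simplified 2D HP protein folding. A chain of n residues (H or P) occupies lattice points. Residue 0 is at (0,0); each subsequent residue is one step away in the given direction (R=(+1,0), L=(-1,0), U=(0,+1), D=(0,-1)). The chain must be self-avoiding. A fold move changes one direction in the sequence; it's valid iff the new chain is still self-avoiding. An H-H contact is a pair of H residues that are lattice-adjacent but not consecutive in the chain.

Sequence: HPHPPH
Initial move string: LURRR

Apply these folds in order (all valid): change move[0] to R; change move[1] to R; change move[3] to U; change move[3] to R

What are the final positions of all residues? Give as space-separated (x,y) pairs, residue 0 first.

Initial moves: LURRR
Fold: move[0]->R => RURRR (positions: [(0, 0), (1, 0), (1, 1), (2, 1), (3, 1), (4, 1)])
Fold: move[1]->R => RRRRR (positions: [(0, 0), (1, 0), (2, 0), (3, 0), (4, 0), (5, 0)])
Fold: move[3]->U => RRRUR (positions: [(0, 0), (1, 0), (2, 0), (3, 0), (3, 1), (4, 1)])
Fold: move[3]->R => RRRRR (positions: [(0, 0), (1, 0), (2, 0), (3, 0), (4, 0), (5, 0)])

Answer: (0,0) (1,0) (2,0) (3,0) (4,0) (5,0)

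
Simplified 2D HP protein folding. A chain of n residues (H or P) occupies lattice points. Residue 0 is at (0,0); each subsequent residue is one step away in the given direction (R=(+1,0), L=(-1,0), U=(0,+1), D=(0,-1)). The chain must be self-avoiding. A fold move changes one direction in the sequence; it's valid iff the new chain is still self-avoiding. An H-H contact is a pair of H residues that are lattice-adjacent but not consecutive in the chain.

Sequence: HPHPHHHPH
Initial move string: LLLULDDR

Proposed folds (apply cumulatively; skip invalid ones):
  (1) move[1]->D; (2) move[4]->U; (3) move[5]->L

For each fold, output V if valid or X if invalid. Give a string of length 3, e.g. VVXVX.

Initial: LLLULDDR -> [(0, 0), (-1, 0), (-2, 0), (-3, 0), (-3, 1), (-4, 1), (-4, 0), (-4, -1), (-3, -1)]
Fold 1: move[1]->D => LDLULDDR VALID
Fold 2: move[4]->U => LDLUUDDR INVALID (collision), skipped
Fold 3: move[5]->L => LDLULLDR VALID

Answer: VXV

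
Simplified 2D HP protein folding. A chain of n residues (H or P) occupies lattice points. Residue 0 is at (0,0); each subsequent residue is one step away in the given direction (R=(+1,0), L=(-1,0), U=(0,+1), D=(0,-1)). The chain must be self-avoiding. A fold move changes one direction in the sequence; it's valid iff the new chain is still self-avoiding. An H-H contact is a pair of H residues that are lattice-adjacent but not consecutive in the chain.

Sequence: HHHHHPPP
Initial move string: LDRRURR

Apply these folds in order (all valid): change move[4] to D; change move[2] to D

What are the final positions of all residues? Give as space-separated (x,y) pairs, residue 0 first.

Initial moves: LDRRURR
Fold: move[4]->D => LDRRDRR (positions: [(0, 0), (-1, 0), (-1, -1), (0, -1), (1, -1), (1, -2), (2, -2), (3, -2)])
Fold: move[2]->D => LDDRDRR (positions: [(0, 0), (-1, 0), (-1, -1), (-1, -2), (0, -2), (0, -3), (1, -3), (2, -3)])

Answer: (0,0) (-1,0) (-1,-1) (-1,-2) (0,-2) (0,-3) (1,-3) (2,-3)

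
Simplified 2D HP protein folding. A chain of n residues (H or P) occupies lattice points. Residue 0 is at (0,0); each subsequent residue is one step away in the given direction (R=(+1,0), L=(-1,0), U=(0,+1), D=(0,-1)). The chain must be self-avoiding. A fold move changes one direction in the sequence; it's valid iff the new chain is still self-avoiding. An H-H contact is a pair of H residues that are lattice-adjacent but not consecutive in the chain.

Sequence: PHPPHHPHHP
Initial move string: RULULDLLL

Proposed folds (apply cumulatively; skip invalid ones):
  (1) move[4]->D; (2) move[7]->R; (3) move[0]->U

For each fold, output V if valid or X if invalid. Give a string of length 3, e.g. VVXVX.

Answer: XXV

Derivation:
Initial: RULULDLLL -> [(0, 0), (1, 0), (1, 1), (0, 1), (0, 2), (-1, 2), (-1, 1), (-2, 1), (-3, 1), (-4, 1)]
Fold 1: move[4]->D => RULUDDLLL INVALID (collision), skipped
Fold 2: move[7]->R => RULULDLRL INVALID (collision), skipped
Fold 3: move[0]->U => UULULDLLL VALID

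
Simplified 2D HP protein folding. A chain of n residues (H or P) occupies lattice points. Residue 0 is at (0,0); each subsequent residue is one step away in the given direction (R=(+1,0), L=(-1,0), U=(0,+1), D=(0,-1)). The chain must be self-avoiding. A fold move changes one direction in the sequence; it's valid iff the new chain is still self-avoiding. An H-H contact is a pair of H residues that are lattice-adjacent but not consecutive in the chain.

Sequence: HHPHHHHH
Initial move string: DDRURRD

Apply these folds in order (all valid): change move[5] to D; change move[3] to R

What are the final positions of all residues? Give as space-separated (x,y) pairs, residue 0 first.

Answer: (0,0) (0,-1) (0,-2) (1,-2) (2,-2) (3,-2) (3,-3) (3,-4)

Derivation:
Initial moves: DDRURRD
Fold: move[5]->D => DDRURDD (positions: [(0, 0), (0, -1), (0, -2), (1, -2), (1, -1), (2, -1), (2, -2), (2, -3)])
Fold: move[3]->R => DDRRRDD (positions: [(0, 0), (0, -1), (0, -2), (1, -2), (2, -2), (3, -2), (3, -3), (3, -4)])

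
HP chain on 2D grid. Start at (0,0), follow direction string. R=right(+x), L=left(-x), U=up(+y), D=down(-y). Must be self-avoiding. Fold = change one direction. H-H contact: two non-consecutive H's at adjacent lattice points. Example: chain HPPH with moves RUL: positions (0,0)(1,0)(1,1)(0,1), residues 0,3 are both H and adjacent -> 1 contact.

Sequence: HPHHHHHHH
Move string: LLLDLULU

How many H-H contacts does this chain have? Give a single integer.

Positions: [(0, 0), (-1, 0), (-2, 0), (-3, 0), (-3, -1), (-4, -1), (-4, 0), (-5, 0), (-5, 1)]
H-H contact: residue 3 @(-3,0) - residue 6 @(-4, 0)

Answer: 1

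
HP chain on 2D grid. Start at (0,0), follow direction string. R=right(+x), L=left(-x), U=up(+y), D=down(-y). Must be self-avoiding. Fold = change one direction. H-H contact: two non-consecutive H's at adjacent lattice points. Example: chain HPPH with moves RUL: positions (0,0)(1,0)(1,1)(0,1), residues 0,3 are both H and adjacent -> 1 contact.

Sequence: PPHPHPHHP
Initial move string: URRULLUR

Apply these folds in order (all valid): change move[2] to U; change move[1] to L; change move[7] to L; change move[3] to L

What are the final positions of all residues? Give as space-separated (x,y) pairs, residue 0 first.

Initial moves: URRULLUR
Fold: move[2]->U => URUULLUR (positions: [(0, 0), (0, 1), (1, 1), (1, 2), (1, 3), (0, 3), (-1, 3), (-1, 4), (0, 4)])
Fold: move[1]->L => ULUULLUR (positions: [(0, 0), (0, 1), (-1, 1), (-1, 2), (-1, 3), (-2, 3), (-3, 3), (-3, 4), (-2, 4)])
Fold: move[7]->L => ULUULLUL (positions: [(0, 0), (0, 1), (-1, 1), (-1, 2), (-1, 3), (-2, 3), (-3, 3), (-3, 4), (-4, 4)])
Fold: move[3]->L => ULULLLUL (positions: [(0, 0), (0, 1), (-1, 1), (-1, 2), (-2, 2), (-3, 2), (-4, 2), (-4, 3), (-5, 3)])

Answer: (0,0) (0,1) (-1,1) (-1,2) (-2,2) (-3,2) (-4,2) (-4,3) (-5,3)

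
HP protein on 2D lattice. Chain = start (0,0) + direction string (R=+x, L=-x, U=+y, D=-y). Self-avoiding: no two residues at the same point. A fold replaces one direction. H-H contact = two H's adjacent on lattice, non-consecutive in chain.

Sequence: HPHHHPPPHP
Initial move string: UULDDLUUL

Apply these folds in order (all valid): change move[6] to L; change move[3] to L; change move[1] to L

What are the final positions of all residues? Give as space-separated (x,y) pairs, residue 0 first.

Initial moves: UULDDLUUL
Fold: move[6]->L => UULDDLLUL (positions: [(0, 0), (0, 1), (0, 2), (-1, 2), (-1, 1), (-1, 0), (-2, 0), (-3, 0), (-3, 1), (-4, 1)])
Fold: move[3]->L => UULLDLLUL (positions: [(0, 0), (0, 1), (0, 2), (-1, 2), (-2, 2), (-2, 1), (-3, 1), (-4, 1), (-4, 2), (-5, 2)])
Fold: move[1]->L => ULLLDLLUL (positions: [(0, 0), (0, 1), (-1, 1), (-2, 1), (-3, 1), (-3, 0), (-4, 0), (-5, 0), (-5, 1), (-6, 1)])

Answer: (0,0) (0,1) (-1,1) (-2,1) (-3,1) (-3,0) (-4,0) (-5,0) (-5,1) (-6,1)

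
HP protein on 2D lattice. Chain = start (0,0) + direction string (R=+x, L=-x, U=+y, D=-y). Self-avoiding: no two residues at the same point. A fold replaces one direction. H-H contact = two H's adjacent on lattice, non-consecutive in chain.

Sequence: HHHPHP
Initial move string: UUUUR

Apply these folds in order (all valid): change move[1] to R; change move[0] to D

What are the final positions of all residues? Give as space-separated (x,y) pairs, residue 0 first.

Initial moves: UUUUR
Fold: move[1]->R => URUUR (positions: [(0, 0), (0, 1), (1, 1), (1, 2), (1, 3), (2, 3)])
Fold: move[0]->D => DRUUR (positions: [(0, 0), (0, -1), (1, -1), (1, 0), (1, 1), (2, 1)])

Answer: (0,0) (0,-1) (1,-1) (1,0) (1,1) (2,1)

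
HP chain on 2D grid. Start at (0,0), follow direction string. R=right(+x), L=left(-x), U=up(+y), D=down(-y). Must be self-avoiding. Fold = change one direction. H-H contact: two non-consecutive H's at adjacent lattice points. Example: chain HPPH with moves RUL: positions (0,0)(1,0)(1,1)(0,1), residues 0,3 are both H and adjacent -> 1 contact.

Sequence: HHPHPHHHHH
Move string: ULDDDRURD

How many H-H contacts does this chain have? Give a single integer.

Answer: 3

Derivation:
Positions: [(0, 0), (0, 1), (-1, 1), (-1, 0), (-1, -1), (-1, -2), (0, -2), (0, -1), (1, -1), (1, -2)]
H-H contact: residue 0 @(0,0) - residue 3 @(-1, 0)
H-H contact: residue 0 @(0,0) - residue 7 @(0, -1)
H-H contact: residue 6 @(0,-2) - residue 9 @(1, -2)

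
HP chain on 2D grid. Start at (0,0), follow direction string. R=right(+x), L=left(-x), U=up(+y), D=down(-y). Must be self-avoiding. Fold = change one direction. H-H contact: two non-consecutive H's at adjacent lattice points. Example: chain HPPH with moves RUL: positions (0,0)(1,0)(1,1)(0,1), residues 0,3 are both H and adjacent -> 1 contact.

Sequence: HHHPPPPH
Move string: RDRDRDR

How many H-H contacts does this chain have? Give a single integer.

Answer: 0

Derivation:
Positions: [(0, 0), (1, 0), (1, -1), (2, -1), (2, -2), (3, -2), (3, -3), (4, -3)]
No H-H contacts found.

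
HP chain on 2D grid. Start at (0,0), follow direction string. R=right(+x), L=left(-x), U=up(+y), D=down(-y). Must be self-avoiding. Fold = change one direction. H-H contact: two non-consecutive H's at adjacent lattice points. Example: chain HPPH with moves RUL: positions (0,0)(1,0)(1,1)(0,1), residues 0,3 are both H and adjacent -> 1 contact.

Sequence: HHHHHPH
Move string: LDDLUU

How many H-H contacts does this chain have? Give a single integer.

Answer: 1

Derivation:
Positions: [(0, 0), (-1, 0), (-1, -1), (-1, -2), (-2, -2), (-2, -1), (-2, 0)]
H-H contact: residue 1 @(-1,0) - residue 6 @(-2, 0)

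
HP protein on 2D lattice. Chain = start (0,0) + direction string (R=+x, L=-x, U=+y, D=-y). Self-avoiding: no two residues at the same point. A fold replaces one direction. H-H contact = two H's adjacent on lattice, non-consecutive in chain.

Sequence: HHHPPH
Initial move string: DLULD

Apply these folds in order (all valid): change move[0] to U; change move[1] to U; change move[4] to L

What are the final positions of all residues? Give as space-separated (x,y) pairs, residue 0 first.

Initial moves: DLULD
Fold: move[0]->U => ULULD (positions: [(0, 0), (0, 1), (-1, 1), (-1, 2), (-2, 2), (-2, 1)])
Fold: move[1]->U => UUULD (positions: [(0, 0), (0, 1), (0, 2), (0, 3), (-1, 3), (-1, 2)])
Fold: move[4]->L => UUULL (positions: [(0, 0), (0, 1), (0, 2), (0, 3), (-1, 3), (-2, 3)])

Answer: (0,0) (0,1) (0,2) (0,3) (-1,3) (-2,3)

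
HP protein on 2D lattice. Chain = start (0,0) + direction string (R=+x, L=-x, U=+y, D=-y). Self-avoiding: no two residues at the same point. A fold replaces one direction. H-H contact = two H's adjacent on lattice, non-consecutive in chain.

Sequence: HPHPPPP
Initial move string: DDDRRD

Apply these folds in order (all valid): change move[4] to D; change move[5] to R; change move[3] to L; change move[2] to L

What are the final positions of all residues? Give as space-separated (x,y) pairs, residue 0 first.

Answer: (0,0) (0,-1) (0,-2) (-1,-2) (-2,-2) (-2,-3) (-1,-3)

Derivation:
Initial moves: DDDRRD
Fold: move[4]->D => DDDRDD (positions: [(0, 0), (0, -1), (0, -2), (0, -3), (1, -3), (1, -4), (1, -5)])
Fold: move[5]->R => DDDRDR (positions: [(0, 0), (0, -1), (0, -2), (0, -3), (1, -3), (1, -4), (2, -4)])
Fold: move[3]->L => DDDLDR (positions: [(0, 0), (0, -1), (0, -2), (0, -3), (-1, -3), (-1, -4), (0, -4)])
Fold: move[2]->L => DDLLDR (positions: [(0, 0), (0, -1), (0, -2), (-1, -2), (-2, -2), (-2, -3), (-1, -3)])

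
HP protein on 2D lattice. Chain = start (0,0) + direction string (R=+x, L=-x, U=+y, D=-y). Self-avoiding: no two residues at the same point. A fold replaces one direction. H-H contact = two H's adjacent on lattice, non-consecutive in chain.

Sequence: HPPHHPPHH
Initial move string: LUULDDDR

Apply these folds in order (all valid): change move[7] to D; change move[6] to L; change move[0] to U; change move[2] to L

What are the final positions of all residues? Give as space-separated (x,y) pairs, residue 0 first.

Answer: (0,0) (0,1) (0,2) (-1,2) (-2,2) (-2,1) (-2,0) (-3,0) (-3,-1)

Derivation:
Initial moves: LUULDDDR
Fold: move[7]->D => LUULDDDD (positions: [(0, 0), (-1, 0), (-1, 1), (-1, 2), (-2, 2), (-2, 1), (-2, 0), (-2, -1), (-2, -2)])
Fold: move[6]->L => LUULDDLD (positions: [(0, 0), (-1, 0), (-1, 1), (-1, 2), (-2, 2), (-2, 1), (-2, 0), (-3, 0), (-3, -1)])
Fold: move[0]->U => UUULDDLD (positions: [(0, 0), (0, 1), (0, 2), (0, 3), (-1, 3), (-1, 2), (-1, 1), (-2, 1), (-2, 0)])
Fold: move[2]->L => UULLDDLD (positions: [(0, 0), (0, 1), (0, 2), (-1, 2), (-2, 2), (-2, 1), (-2, 0), (-3, 0), (-3, -1)])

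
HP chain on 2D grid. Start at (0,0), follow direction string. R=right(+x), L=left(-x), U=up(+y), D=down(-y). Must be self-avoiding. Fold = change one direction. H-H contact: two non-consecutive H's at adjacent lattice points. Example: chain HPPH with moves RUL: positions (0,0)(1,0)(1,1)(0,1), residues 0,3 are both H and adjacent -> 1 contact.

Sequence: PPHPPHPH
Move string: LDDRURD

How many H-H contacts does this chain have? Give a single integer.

Answer: 1

Derivation:
Positions: [(0, 0), (-1, 0), (-1, -1), (-1, -2), (0, -2), (0, -1), (1, -1), (1, -2)]
H-H contact: residue 2 @(-1,-1) - residue 5 @(0, -1)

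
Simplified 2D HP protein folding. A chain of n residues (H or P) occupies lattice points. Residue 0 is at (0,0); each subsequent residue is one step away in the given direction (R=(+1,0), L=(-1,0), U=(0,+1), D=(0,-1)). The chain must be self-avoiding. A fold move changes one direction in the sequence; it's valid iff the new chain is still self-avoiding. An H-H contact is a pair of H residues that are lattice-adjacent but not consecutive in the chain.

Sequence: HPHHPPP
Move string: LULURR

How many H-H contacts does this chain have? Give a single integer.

Positions: [(0, 0), (-1, 0), (-1, 1), (-2, 1), (-2, 2), (-1, 2), (0, 2)]
No H-H contacts found.

Answer: 0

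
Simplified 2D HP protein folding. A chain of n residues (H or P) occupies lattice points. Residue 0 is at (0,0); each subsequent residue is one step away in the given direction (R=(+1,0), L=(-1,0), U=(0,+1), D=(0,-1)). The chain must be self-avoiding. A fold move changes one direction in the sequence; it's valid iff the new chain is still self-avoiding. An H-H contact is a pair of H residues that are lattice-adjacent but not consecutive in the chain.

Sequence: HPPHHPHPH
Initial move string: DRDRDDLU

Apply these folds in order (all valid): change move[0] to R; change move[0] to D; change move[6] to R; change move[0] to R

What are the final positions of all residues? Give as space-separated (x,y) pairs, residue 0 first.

Initial moves: DRDRDDLU
Fold: move[0]->R => RRDRDDLU (positions: [(0, 0), (1, 0), (2, 0), (2, -1), (3, -1), (3, -2), (3, -3), (2, -3), (2, -2)])
Fold: move[0]->D => DRDRDDLU (positions: [(0, 0), (0, -1), (1, -1), (1, -2), (2, -2), (2, -3), (2, -4), (1, -4), (1, -3)])
Fold: move[6]->R => DRDRDDRU (positions: [(0, 0), (0, -1), (1, -1), (1, -2), (2, -2), (2, -3), (2, -4), (3, -4), (3, -3)])
Fold: move[0]->R => RRDRDDRU (positions: [(0, 0), (1, 0), (2, 0), (2, -1), (3, -1), (3, -2), (3, -3), (4, -3), (4, -2)])

Answer: (0,0) (1,0) (2,0) (2,-1) (3,-1) (3,-2) (3,-3) (4,-3) (4,-2)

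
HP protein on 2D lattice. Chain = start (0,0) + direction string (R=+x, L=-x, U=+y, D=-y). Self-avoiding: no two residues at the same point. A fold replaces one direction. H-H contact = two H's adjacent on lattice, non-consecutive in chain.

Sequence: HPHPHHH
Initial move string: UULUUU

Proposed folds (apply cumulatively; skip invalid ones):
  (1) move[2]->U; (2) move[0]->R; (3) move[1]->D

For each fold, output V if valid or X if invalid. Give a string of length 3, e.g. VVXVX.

Initial: UULUUU -> [(0, 0), (0, 1), (0, 2), (-1, 2), (-1, 3), (-1, 4), (-1, 5)]
Fold 1: move[2]->U => UUUUUU VALID
Fold 2: move[0]->R => RUUUUU VALID
Fold 3: move[1]->D => RDUUUU INVALID (collision), skipped

Answer: VVX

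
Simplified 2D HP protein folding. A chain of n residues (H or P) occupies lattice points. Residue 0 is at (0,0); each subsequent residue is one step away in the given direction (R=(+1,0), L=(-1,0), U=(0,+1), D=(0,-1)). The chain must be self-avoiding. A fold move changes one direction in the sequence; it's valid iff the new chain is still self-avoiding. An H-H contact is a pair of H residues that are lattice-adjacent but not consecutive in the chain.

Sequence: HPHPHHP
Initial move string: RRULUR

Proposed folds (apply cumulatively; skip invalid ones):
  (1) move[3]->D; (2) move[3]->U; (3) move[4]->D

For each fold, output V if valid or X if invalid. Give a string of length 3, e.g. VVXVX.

Initial: RRULUR -> [(0, 0), (1, 0), (2, 0), (2, 1), (1, 1), (1, 2), (2, 2)]
Fold 1: move[3]->D => RRUDUR INVALID (collision), skipped
Fold 2: move[3]->U => RRUUUR VALID
Fold 3: move[4]->D => RRUUDR INVALID (collision), skipped

Answer: XVX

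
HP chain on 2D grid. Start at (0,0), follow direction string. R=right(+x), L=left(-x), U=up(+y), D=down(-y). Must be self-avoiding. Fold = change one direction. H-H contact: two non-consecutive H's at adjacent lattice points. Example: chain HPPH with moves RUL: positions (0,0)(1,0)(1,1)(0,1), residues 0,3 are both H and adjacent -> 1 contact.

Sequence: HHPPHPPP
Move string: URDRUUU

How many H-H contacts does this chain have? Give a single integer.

Positions: [(0, 0), (0, 1), (1, 1), (1, 0), (2, 0), (2, 1), (2, 2), (2, 3)]
No H-H contacts found.

Answer: 0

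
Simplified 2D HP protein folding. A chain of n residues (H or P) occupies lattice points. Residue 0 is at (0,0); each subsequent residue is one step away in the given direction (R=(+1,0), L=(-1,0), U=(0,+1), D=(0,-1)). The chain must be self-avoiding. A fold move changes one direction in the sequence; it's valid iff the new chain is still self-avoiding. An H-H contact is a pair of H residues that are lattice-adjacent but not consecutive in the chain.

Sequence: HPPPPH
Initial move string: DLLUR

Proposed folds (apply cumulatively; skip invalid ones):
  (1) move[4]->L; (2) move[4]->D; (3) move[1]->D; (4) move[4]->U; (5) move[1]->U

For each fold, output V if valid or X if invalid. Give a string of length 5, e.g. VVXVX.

Initial: DLLUR -> [(0, 0), (0, -1), (-1, -1), (-2, -1), (-2, 0), (-1, 0)]
Fold 1: move[4]->L => DLLUL VALID
Fold 2: move[4]->D => DLLUD INVALID (collision), skipped
Fold 3: move[1]->D => DDLUL VALID
Fold 4: move[4]->U => DDLUU VALID
Fold 5: move[1]->U => DULUU INVALID (collision), skipped

Answer: VXVVX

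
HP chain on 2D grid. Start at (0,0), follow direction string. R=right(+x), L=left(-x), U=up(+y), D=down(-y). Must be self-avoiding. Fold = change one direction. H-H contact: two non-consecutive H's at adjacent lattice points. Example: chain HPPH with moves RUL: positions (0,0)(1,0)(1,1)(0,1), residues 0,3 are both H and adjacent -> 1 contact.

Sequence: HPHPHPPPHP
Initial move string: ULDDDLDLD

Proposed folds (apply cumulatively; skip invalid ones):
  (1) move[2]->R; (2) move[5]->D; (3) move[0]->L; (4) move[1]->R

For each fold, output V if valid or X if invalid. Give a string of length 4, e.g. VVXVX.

Answer: XVVX

Derivation:
Initial: ULDDDLDLD -> [(0, 0), (0, 1), (-1, 1), (-1, 0), (-1, -1), (-1, -2), (-2, -2), (-2, -3), (-3, -3), (-3, -4)]
Fold 1: move[2]->R => ULRDDLDLD INVALID (collision), skipped
Fold 2: move[5]->D => ULDDDDDLD VALID
Fold 3: move[0]->L => LLDDDDDLD VALID
Fold 4: move[1]->R => LRDDDDDLD INVALID (collision), skipped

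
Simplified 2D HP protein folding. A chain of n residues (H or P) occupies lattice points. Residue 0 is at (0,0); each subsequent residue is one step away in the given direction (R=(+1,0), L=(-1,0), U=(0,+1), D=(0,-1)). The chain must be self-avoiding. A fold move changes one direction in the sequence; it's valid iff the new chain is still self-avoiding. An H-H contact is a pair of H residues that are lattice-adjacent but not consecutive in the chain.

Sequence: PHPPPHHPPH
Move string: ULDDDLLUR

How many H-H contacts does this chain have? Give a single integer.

Positions: [(0, 0), (0, 1), (-1, 1), (-1, 0), (-1, -1), (-1, -2), (-2, -2), (-3, -2), (-3, -1), (-2, -1)]
H-H contact: residue 6 @(-2,-2) - residue 9 @(-2, -1)

Answer: 1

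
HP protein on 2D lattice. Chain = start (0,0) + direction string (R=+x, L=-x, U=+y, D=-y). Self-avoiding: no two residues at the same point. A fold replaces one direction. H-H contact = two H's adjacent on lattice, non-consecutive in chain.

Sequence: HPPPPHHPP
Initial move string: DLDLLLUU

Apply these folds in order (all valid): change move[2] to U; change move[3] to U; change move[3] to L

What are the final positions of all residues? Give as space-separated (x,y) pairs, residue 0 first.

Answer: (0,0) (0,-1) (-1,-1) (-1,0) (-2,0) (-3,0) (-4,0) (-4,1) (-4,2)

Derivation:
Initial moves: DLDLLLUU
Fold: move[2]->U => DLULLLUU (positions: [(0, 0), (0, -1), (-1, -1), (-1, 0), (-2, 0), (-3, 0), (-4, 0), (-4, 1), (-4, 2)])
Fold: move[3]->U => DLUULLUU (positions: [(0, 0), (0, -1), (-1, -1), (-1, 0), (-1, 1), (-2, 1), (-3, 1), (-3, 2), (-3, 3)])
Fold: move[3]->L => DLULLLUU (positions: [(0, 0), (0, -1), (-1, -1), (-1, 0), (-2, 0), (-3, 0), (-4, 0), (-4, 1), (-4, 2)])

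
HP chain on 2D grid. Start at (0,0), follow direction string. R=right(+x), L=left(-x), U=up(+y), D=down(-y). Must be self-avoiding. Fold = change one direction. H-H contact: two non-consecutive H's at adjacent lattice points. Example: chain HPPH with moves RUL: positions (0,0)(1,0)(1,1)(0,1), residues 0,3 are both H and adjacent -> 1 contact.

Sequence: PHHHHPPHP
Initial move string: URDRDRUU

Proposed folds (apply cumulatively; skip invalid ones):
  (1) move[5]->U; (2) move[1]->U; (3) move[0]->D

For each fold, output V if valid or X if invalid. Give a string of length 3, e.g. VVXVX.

Initial: URDRDRUU -> [(0, 0), (0, 1), (1, 1), (1, 0), (2, 0), (2, -1), (3, -1), (3, 0), (3, 1)]
Fold 1: move[5]->U => URDRDUUU INVALID (collision), skipped
Fold 2: move[1]->U => UUDRDRUU INVALID (collision), skipped
Fold 3: move[0]->D => DRDRDRUU VALID

Answer: XXV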